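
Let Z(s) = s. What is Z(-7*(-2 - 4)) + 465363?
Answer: 465405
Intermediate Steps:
Z(-7*(-2 - 4)) + 465363 = -7*(-2 - 4) + 465363 = -7*(-6) + 465363 = 42 + 465363 = 465405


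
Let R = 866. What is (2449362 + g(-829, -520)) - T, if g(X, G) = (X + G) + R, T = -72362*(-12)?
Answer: 1580535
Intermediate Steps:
T = 868344
g(X, G) = 866 + G + X (g(X, G) = (X + G) + 866 = (G + X) + 866 = 866 + G + X)
(2449362 + g(-829, -520)) - T = (2449362 + (866 - 520 - 829)) - 1*868344 = (2449362 - 483) - 868344 = 2448879 - 868344 = 1580535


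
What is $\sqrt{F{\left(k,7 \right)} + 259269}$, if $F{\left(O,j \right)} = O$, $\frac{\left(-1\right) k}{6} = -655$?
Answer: $\sqrt{263199} \approx 513.03$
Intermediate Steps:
$k = 3930$ ($k = \left(-6\right) \left(-655\right) = 3930$)
$\sqrt{F{\left(k,7 \right)} + 259269} = \sqrt{3930 + 259269} = \sqrt{263199}$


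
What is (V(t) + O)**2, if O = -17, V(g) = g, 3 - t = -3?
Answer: 121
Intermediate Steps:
t = 6 (t = 3 - 1*(-3) = 3 + 3 = 6)
(V(t) + O)**2 = (6 - 17)**2 = (-11)**2 = 121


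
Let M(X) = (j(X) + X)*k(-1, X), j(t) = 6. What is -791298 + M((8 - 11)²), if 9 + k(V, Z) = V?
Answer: -791448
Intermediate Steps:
k(V, Z) = -9 + V
M(X) = -60 - 10*X (M(X) = (6 + X)*(-9 - 1) = (6 + X)*(-10) = -60 - 10*X)
-791298 + M((8 - 11)²) = -791298 + (-60 - 10*(8 - 11)²) = -791298 + (-60 - 10*(-3)²) = -791298 + (-60 - 10*9) = -791298 + (-60 - 90) = -791298 - 150 = -791448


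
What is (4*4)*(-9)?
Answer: -144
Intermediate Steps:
(4*4)*(-9) = 16*(-9) = -144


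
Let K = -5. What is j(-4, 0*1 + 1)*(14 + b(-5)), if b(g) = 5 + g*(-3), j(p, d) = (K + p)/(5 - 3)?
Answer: -153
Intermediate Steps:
j(p, d) = -5/2 + p/2 (j(p, d) = (-5 + p)/(5 - 3) = (-5 + p)/2 = (-5 + p)*(½) = -5/2 + p/2)
b(g) = 5 - 3*g
j(-4, 0*1 + 1)*(14 + b(-5)) = (-5/2 + (½)*(-4))*(14 + (5 - 3*(-5))) = (-5/2 - 2)*(14 + (5 + 15)) = -9*(14 + 20)/2 = -9/2*34 = -153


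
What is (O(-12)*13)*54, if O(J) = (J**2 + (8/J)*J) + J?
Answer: 98280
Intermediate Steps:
O(J) = 8 + J + J**2 (O(J) = (J**2 + 8) + J = (8 + J**2) + J = 8 + J + J**2)
(O(-12)*13)*54 = ((8 - 12 + (-12)**2)*13)*54 = ((8 - 12 + 144)*13)*54 = (140*13)*54 = 1820*54 = 98280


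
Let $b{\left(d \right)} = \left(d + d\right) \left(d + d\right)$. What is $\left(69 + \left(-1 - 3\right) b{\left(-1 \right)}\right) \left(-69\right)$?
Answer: $-3657$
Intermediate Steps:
$b{\left(d \right)} = 4 d^{2}$ ($b{\left(d \right)} = 2 d 2 d = 4 d^{2}$)
$\left(69 + \left(-1 - 3\right) b{\left(-1 \right)}\right) \left(-69\right) = \left(69 + \left(-1 - 3\right) 4 \left(-1\right)^{2}\right) \left(-69\right) = \left(69 - 4 \cdot 4 \cdot 1\right) \left(-69\right) = \left(69 - 16\right) \left(-69\right) = 53 \left(-69\right) = -3657$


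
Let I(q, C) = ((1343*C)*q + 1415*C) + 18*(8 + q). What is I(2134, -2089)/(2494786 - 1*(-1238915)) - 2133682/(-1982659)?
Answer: -11867986399442941/7402655890959 ≈ -1603.2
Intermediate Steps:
I(q, C) = 144 + 18*q + 1415*C + 1343*C*q (I(q, C) = (1343*C*q + 1415*C) + (144 + 18*q) = (1415*C + 1343*C*q) + (144 + 18*q) = 144 + 18*q + 1415*C + 1343*C*q)
I(2134, -2089)/(2494786 - 1*(-1238915)) - 2133682/(-1982659) = (144 + 18*2134 + 1415*(-2089) + 1343*(-2089)*2134)/(2494786 - 1*(-1238915)) - 2133682/(-1982659) = (144 + 38412 - 2955935 - 5986994618)/(2494786 + 1238915) - 2133682*(-1/1982659) = -5989911997/3733701 + 2133682/1982659 = -11867986399442941/7402655890959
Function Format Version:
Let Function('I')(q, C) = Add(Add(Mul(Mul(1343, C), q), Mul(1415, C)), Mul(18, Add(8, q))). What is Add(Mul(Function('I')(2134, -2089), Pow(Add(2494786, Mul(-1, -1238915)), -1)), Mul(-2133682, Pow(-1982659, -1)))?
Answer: Rational(-11867986399442941, 7402655890959) ≈ -1603.2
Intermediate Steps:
Function('I')(q, C) = Add(144, Mul(18, q), Mul(1415, C), Mul(1343, C, q)) (Function('I')(q, C) = Add(Add(Mul(1343, C, q), Mul(1415, C)), Add(144, Mul(18, q))) = Add(Add(Mul(1415, C), Mul(1343, C, q)), Add(144, Mul(18, q))) = Add(144, Mul(18, q), Mul(1415, C), Mul(1343, C, q)))
Add(Mul(Function('I')(2134, -2089), Pow(Add(2494786, Mul(-1, -1238915)), -1)), Mul(-2133682, Pow(-1982659, -1))) = Add(Mul(Add(144, Mul(18, 2134), Mul(1415, -2089), Mul(1343, -2089, 2134)), Pow(Add(2494786, Mul(-1, -1238915)), -1)), Mul(-2133682, Pow(-1982659, -1))) = Add(Mul(Add(144, 38412, -2955935, -5986994618), Pow(Add(2494786, 1238915), -1)), Mul(-2133682, Rational(-1, 1982659))) = Add(Mul(-5989911997, Pow(3733701, -1)), Rational(2133682, 1982659)) = Add(Mul(-5989911997, Rational(1, 3733701)), Rational(2133682, 1982659)) = Add(Rational(-5989911997, 3733701), Rational(2133682, 1982659)) = Rational(-11867986399442941, 7402655890959)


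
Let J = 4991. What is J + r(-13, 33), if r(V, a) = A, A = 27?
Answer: 5018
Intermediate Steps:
r(V, a) = 27
J + r(-13, 33) = 4991 + 27 = 5018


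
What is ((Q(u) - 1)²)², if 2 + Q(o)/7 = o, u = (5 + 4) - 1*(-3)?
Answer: 22667121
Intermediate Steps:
u = 12 (u = 9 + 3 = 12)
Q(o) = -14 + 7*o
((Q(u) - 1)²)² = (((-14 + 7*12) - 1)²)² = (((-14 + 84) - 1)²)² = ((70 - 1)²)² = (69²)² = 4761² = 22667121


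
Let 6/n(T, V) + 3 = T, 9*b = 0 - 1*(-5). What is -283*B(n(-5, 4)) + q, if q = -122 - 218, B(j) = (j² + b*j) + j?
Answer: -8113/48 ≈ -169.02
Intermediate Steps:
b = 5/9 (b = (0 - 1*(-5))/9 = (0 + 5)/9 = (⅑)*5 = 5/9 ≈ 0.55556)
n(T, V) = 6/(-3 + T)
B(j) = j² + 14*j/9 (B(j) = (j² + 5*j/9) + j = j² + 14*j/9)
q = -340
-283*B(n(-5, 4)) + q = -283*6/(-3 - 5)*(14 + 9*(6/(-3 - 5)))/9 - 340 = -283*6/(-8)*(14 + 9*(6/(-8)))/9 - 340 = -283*6*(-⅛)*(14 + 9*(6*(-⅛)))/9 - 340 = -283*(-3)*(14 + 9*(-¾))/(9*4) - 340 = -283*(-3)*(14 - 27/4)/(9*4) - 340 = -283*(-3)*29/(9*4*4) - 340 = -283*(-29/48) - 340 = 8207/48 - 340 = -8113/48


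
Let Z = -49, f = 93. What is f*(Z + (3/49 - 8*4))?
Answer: -368838/49 ≈ -7527.3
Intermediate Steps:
f*(Z + (3/49 - 8*4)) = 93*(-49 + (3/49 - 8*4)) = 93*(-49 + (3*(1/49) - 1*32)) = 93*(-49 + (3/49 - 32)) = 93*(-49 - 1565/49) = 93*(-3966/49) = -368838/49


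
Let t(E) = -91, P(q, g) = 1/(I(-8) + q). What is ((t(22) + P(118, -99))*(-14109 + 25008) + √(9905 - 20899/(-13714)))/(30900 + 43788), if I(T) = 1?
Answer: -1404933/105808 + √207017506474/341423744 ≈ -13.277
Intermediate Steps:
P(q, g) = 1/(1 + q)
((t(22) + P(118, -99))*(-14109 + 25008) + √(9905 - 20899/(-13714)))/(30900 + 43788) = ((-91 + 1/(1 + 118))*(-14109 + 25008) + √(9905 - 20899/(-13714)))/(30900 + 43788) = ((-91 + 1/119)*10899 + √(9905 - 20899*(-1/13714)))/74688 = ((-91 + 1/119)*10899 + √(9905 + 20899/13714))*(1/74688) = (-10828/119*10899 + √(135858069/13714))*(1/74688) = (-16859196/17 + 3*√207017506474/13714)*(1/74688) = -1404933/105808 + √207017506474/341423744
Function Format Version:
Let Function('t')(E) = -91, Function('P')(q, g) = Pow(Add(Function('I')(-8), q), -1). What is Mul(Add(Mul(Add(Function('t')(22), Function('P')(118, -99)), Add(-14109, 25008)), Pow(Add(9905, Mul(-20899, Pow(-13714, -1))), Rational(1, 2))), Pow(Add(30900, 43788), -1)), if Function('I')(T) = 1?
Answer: Add(Rational(-1404933, 105808), Mul(Rational(1, 341423744), Pow(207017506474, Rational(1, 2)))) ≈ -13.277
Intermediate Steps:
Function('P')(q, g) = Pow(Add(1, q), -1)
Mul(Add(Mul(Add(Function('t')(22), Function('P')(118, -99)), Add(-14109, 25008)), Pow(Add(9905, Mul(-20899, Pow(-13714, -1))), Rational(1, 2))), Pow(Add(30900, 43788), -1)) = Mul(Add(Mul(Add(-91, Pow(Add(1, 118), -1)), Add(-14109, 25008)), Pow(Add(9905, Mul(-20899, Pow(-13714, -1))), Rational(1, 2))), Pow(Add(30900, 43788), -1)) = Mul(Add(Mul(Add(-91, Pow(119, -1)), 10899), Pow(Add(9905, Mul(-20899, Rational(-1, 13714))), Rational(1, 2))), Pow(74688, -1)) = Mul(Add(Mul(Add(-91, Rational(1, 119)), 10899), Pow(Add(9905, Rational(20899, 13714)), Rational(1, 2))), Rational(1, 74688)) = Mul(Add(Mul(Rational(-10828, 119), 10899), Pow(Rational(135858069, 13714), Rational(1, 2))), Rational(1, 74688)) = Mul(Add(Rational(-16859196, 17), Mul(Rational(3, 13714), Pow(207017506474, Rational(1, 2)))), Rational(1, 74688)) = Add(Rational(-1404933, 105808), Mul(Rational(1, 341423744), Pow(207017506474, Rational(1, 2))))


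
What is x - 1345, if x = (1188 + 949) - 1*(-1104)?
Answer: 1896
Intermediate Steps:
x = 3241 (x = 2137 + 1104 = 3241)
x - 1345 = 3241 - 1345 = 1896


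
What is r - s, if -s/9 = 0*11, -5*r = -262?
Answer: 262/5 ≈ 52.400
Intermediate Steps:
r = 262/5 (r = -⅕*(-262) = 262/5 ≈ 52.400)
s = 0 (s = -0*11 = -9*0 = 0)
r - s = 262/5 - 1*0 = 262/5 + 0 = 262/5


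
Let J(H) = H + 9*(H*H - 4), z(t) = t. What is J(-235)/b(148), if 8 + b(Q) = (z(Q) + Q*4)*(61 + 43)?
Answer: 248377/38476 ≈ 6.4554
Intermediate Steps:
b(Q) = -8 + 520*Q (b(Q) = -8 + (Q + Q*4)*(61 + 43) = -8 + (Q + 4*Q)*104 = -8 + (5*Q)*104 = -8 + 520*Q)
J(H) = -36 + H + 9*H² (J(H) = H + 9*(H² - 4) = H + 9*(-4 + H²) = H + (-36 + 9*H²) = -36 + H + 9*H²)
J(-235)/b(148) = (-36 - 235 + 9*(-235)²)/(-8 + 520*148) = (-36 - 235 + 9*55225)/(-8 + 76960) = (-36 - 235 + 497025)/76952 = 496754*(1/76952) = 248377/38476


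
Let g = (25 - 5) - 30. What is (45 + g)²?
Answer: 1225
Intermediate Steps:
g = -10 (g = 20 - 30 = -10)
(45 + g)² = (45 - 10)² = 35² = 1225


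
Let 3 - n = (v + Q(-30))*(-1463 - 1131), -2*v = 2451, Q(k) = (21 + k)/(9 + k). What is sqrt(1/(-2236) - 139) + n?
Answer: -22244826/7 + I*sqrt(173739995)/1118 ≈ -3.1778e+6 + 11.79*I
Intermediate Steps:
Q(k) = (21 + k)/(9 + k)
v = -2451/2 (v = -1/2*2451 = -2451/2 ≈ -1225.5)
n = -22244826/7 (n = 3 - (-2451/2 + (21 - 30)/(9 - 30))*(-1463 - 1131) = 3 - (-2451/2 - 9/(-21))*(-2594) = 3 - (-2451/2 - 1/21*(-9))*(-2594) = 3 - (-2451/2 + 3/7)*(-2594) = 3 - (-17151)*(-2594)/14 = 3 - 1*22244847/7 = 3 - 22244847/7 = -22244826/7 ≈ -3.1778e+6)
sqrt(1/(-2236) - 139) + n = sqrt(1/(-2236) - 139) - 22244826/7 = sqrt(-1/2236 - 139) - 22244826/7 = sqrt(-310805/2236) - 22244826/7 = I*sqrt(173739995)/1118 - 22244826/7 = -22244826/7 + I*sqrt(173739995)/1118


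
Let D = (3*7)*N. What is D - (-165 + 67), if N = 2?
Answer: 140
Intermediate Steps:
D = 42 (D = (3*7)*2 = 21*2 = 42)
D - (-165 + 67) = 42 - (-165 + 67) = 42 - 1*(-98) = 42 + 98 = 140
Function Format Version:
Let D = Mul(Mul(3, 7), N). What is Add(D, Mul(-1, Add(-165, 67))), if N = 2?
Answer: 140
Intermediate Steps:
D = 42 (D = Mul(Mul(3, 7), 2) = Mul(21, 2) = 42)
Add(D, Mul(-1, Add(-165, 67))) = Add(42, Mul(-1, Add(-165, 67))) = Add(42, Mul(-1, -98)) = Add(42, 98) = 140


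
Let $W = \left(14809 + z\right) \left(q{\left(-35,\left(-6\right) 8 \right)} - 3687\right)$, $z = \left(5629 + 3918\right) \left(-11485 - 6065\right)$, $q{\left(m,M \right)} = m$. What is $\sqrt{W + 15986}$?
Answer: $54 \sqrt{213842743} \approx 7.8966 \cdot 10^{5}$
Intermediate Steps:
$z = -167549850$ ($z = 9547 \left(-17550\right) = -167549850$)
$W = 623565422602$ ($W = \left(14809 - 167549850\right) \left(-35 - 3687\right) = \left(-167535041\right) \left(-3722\right) = 623565422602$)
$\sqrt{W + 15986} = \sqrt{623565422602 + 15986} = \sqrt{623565438588} = 54 \sqrt{213842743}$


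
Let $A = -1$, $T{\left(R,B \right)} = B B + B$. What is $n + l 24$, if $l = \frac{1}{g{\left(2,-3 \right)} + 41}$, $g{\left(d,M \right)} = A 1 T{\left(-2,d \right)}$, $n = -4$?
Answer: $- \frac{116}{35} \approx -3.3143$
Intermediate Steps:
$T{\left(R,B \right)} = B + B^{2}$ ($T{\left(R,B \right)} = B^{2} + B = B + B^{2}$)
$g{\left(d,M \right)} = - d \left(1 + d\right)$ ($g{\left(d,M \right)} = \left(-1\right) 1 d \left(1 + d\right) = - d \left(1 + d\right)$)
$l = \frac{1}{35}$ ($l = \frac{1}{\left(-1\right) 2 \left(1 + 2\right) + 41} = \frac{1}{\left(-1\right) 2 \cdot 3 + 41} = \frac{1}{-6 + 41} = \frac{1}{35} \approx 0.028571$)
$n + l 24 = -4 + \frac{1}{35} \cdot 24 = -4 + \frac{24}{35} = - \frac{116}{35}$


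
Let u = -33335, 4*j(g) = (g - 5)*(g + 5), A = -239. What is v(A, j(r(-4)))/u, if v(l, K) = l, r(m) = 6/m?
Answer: 239/33335 ≈ 0.0071696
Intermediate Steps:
j(g) = (-5 + g)*(5 + g)/4 (j(g) = ((g - 5)*(g + 5))/4 = ((-5 + g)*(5 + g))/4 = (-5 + g)*(5 + g)/4)
v(A, j(r(-4)))/u = -239/(-33335) = -239*(-1/33335) = 239/33335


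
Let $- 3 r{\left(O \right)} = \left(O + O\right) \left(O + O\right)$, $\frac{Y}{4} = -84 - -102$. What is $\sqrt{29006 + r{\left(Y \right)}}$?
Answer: $\sqrt{22094} \approx 148.64$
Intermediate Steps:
$Y = 72$ ($Y = 4 \left(-84 - -102\right) = 4 \left(-84 + 102\right) = 4 \cdot 18 = 72$)
$r{\left(O \right)} = - \frac{4 O^{2}}{3}$ ($r{\left(O \right)} = - \frac{\left(O + O\right) \left(O + O\right)}{3} = - \frac{2 O 2 O}{3} = - \frac{4 O^{2}}{3}$)
$\sqrt{29006 + r{\left(Y \right)}} = \sqrt{29006 - \frac{4 \cdot 72^{2}}{3}} = \sqrt{29006 - 6912} = \sqrt{22094}$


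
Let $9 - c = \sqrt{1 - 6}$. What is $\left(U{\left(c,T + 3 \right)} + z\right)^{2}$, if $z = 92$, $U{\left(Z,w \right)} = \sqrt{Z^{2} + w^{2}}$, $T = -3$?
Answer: $\left(101 - i \sqrt{5}\right)^{2} \approx 10196.0 - 451.69 i$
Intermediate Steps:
$c = 9 - i \sqrt{5}$ ($c = 9 - \sqrt{1 - 6} = 9 - \sqrt{-5} = 9 - i \sqrt{5} \approx 9.0 - 2.2361 i$)
$\left(U{\left(c,T + 3 \right)} + z\right)^{2} = \left(\sqrt{\left(9 - i \sqrt{5}\right)^{2} + \left(-3 + 3\right)^{2}} + 92\right)^{2} = \left(\sqrt{\left(9 - i \sqrt{5}\right)^{2} + 0^{2}} + 92\right)^{2} = \left(\sqrt{\left(9 - i \sqrt{5}\right)^{2} + 0} + 92\right)^{2} = \left(\sqrt{\left(9 - i \sqrt{5}\right)^{2}} + 92\right)^{2} = \left(\left(9 - i \sqrt{5}\right) + 92\right)^{2} = \left(101 - i \sqrt{5}\right)^{2}$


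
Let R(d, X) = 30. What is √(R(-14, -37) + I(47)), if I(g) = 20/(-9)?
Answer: 5*√10/3 ≈ 5.2705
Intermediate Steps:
I(g) = -20/9 (I(g) = 20*(-⅑) = -20/9)
√(R(-14, -37) + I(47)) = √(30 - 20/9) = √(250/9) = 5*√10/3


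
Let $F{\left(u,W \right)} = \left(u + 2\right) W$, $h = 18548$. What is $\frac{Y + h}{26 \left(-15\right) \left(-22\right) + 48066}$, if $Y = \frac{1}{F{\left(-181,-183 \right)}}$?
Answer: $\frac{607576837}{1855553022} \approx 0.32744$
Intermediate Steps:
$F{\left(u,W \right)} = W \left(2 + u\right)$ ($F{\left(u,W \right)} = \left(2 + u\right) W = W \left(2 + u\right)$)
$Y = \frac{1}{32757}$ ($Y = \frac{1}{\left(-183\right) \left(2 - 181\right)} = \frac{1}{\left(-183\right) \left(-179\right)} = \frac{1}{32757} \approx 3.0528 \cdot 10^{-5}$)
$\frac{Y + h}{26 \left(-15\right) \left(-22\right) + 48066} = \frac{\frac{1}{32757} + 18548}{26 \left(-15\right) \left(-22\right) + 48066} = \frac{607576837}{32757 \left(\left(-390\right) \left(-22\right) + 48066\right)} = \frac{607576837}{32757 \left(8580 + 48066\right)} = \frac{607576837}{32757 \cdot 56646} = \frac{607576837}{32757} \cdot \frac{1}{56646} = \frac{607576837}{1855553022}$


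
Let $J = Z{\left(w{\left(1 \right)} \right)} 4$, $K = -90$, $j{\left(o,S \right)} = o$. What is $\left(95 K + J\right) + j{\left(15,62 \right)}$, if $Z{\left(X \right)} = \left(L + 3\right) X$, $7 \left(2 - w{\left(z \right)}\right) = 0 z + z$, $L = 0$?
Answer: $- \frac{59589}{7} \approx -8512.7$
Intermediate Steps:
$w{\left(z \right)} = 2 - \frac{z}{7}$ ($w{\left(z \right)} = 2 - \frac{0 z + z}{7} = 2 - \frac{0 + z}{7} = 2 - \frac{z}{7}$)
$Z{\left(X \right)} = 3 X$ ($Z{\left(X \right)} = \left(0 + 3\right) X = 3 X$)
$J = \frac{156}{7}$ ($J = 3 \left(2 - \frac{1}{7}\right) 4 = 3 \cdot \frac{13}{7} \cdot 4 = \frac{39}{7} \cdot 4 = \frac{156}{7} \approx 22.286$)
$\left(95 K + J\right) + j{\left(15,62 \right)} = \left(95 \left(-90\right) + \frac{156}{7}\right) + 15 = \left(-8550 + \frac{156}{7}\right) + 15 = - \frac{59694}{7} + 15 = - \frac{59589}{7}$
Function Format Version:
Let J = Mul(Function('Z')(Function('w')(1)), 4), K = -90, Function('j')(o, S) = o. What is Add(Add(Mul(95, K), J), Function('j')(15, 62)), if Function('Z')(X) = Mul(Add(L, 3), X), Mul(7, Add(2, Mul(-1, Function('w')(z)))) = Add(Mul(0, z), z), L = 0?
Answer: Rational(-59589, 7) ≈ -8512.7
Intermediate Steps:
Function('w')(z) = Add(2, Mul(Rational(-1, 7), z)) (Function('w')(z) = Add(2, Mul(Rational(-1, 7), Add(Mul(0, z), z))) = Add(2, Mul(Rational(-1, 7), Add(0, z))) = Add(2, Mul(Rational(-1, 7), z)))
Function('Z')(X) = Mul(3, X) (Function('Z')(X) = Mul(Add(0, 3), X) = Mul(3, X))
J = Rational(156, 7) (J = Mul(Mul(3, Add(2, Mul(Rational(-1, 7), 1))), 4) = Mul(Mul(3, Add(2, Rational(-1, 7))), 4) = Mul(Mul(3, Rational(13, 7)), 4) = Mul(Rational(39, 7), 4) = Rational(156, 7) ≈ 22.286)
Add(Add(Mul(95, K), J), Function('j')(15, 62)) = Add(Add(Mul(95, -90), Rational(156, 7)), 15) = Add(Add(-8550, Rational(156, 7)), 15) = Add(Rational(-59694, 7), 15) = Rational(-59589, 7)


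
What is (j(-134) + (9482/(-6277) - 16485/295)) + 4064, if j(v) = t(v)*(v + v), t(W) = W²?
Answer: -1780683728099/370343 ≈ -4.8082e+6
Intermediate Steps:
j(v) = 2*v³ (j(v) = v²*(v + v) = v²*(2*v) = 2*v³)
(j(-134) + (9482/(-6277) - 16485/295)) + 4064 = (2*(-134)³ + (9482/(-6277) - 16485/295)) + 4064 = (2*(-2406104) + (9482*(-1/6277) - 16485*1/295)) + 4064 = (-4812208 + (-9482/6277 - 3297/59)) + 4064 = (-4812208 - 21254707/370343) + 4064 = -1782188802051/370343 + 4064 = -1780683728099/370343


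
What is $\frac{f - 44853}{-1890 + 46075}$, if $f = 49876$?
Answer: $\frac{5023}{44185} \approx 0.11368$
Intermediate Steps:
$\frac{f - 44853}{-1890 + 46075} = \frac{49876 - 44853}{-1890 + 46075} = \frac{5023}{44185}$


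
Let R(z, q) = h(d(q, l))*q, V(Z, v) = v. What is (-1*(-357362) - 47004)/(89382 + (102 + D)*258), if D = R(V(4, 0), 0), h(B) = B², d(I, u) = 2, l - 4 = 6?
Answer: 155179/57849 ≈ 2.6825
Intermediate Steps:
l = 10 (l = 4 + 6 = 10)
R(z, q) = 4*q (R(z, q) = 2²*q = 4*q)
D = 0 (D = 4*0 = 0)
(-1*(-357362) - 47004)/(89382 + (102 + D)*258) = (-1*(-357362) - 47004)/(89382 + (102 + 0)*258) = (357362 - 47004)/(89382 + 102*258) = 310358/(89382 + 26316) = 310358/115698 = 310358*(1/115698) = 155179/57849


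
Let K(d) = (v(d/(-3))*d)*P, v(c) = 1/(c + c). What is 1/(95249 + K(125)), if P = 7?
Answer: 2/190477 ≈ 1.0500e-5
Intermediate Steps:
v(c) = 1/(2*c)
K(d) = -21/2 (K(d) = ((1/(2*((d/(-3)))))*d)*7 = ((1/(2*((d*(-⅓)))))*d)*7 = ((1/(2*((-d/3))))*d)*7 = (((-3/d)/2)*d)*7 = ((-3/(2*d))*d)*7 = -3/2*7 = -21/2)
1/(95249 + K(125)) = 1/(95249 - 21/2) = 1/(190477/2) = 2/190477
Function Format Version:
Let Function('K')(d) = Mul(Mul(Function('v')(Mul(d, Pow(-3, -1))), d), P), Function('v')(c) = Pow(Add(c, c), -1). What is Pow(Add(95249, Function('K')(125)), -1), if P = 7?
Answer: Rational(2, 190477) ≈ 1.0500e-5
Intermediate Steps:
Function('v')(c) = Mul(Rational(1, 2), Pow(c, -1)) (Function('v')(c) = Pow(Mul(2, c), -1) = Mul(Rational(1, 2), Pow(c, -1)))
Function('K')(d) = Rational(-21, 2) (Function('K')(d) = Mul(Mul(Mul(Rational(1, 2), Pow(Mul(d, Pow(-3, -1)), -1)), d), 7) = Mul(Mul(Mul(Rational(1, 2), Pow(Mul(d, Rational(-1, 3)), -1)), d), 7) = Mul(Mul(Mul(Rational(1, 2), Pow(Mul(Rational(-1, 3), d), -1)), d), 7) = Mul(Mul(Mul(Rational(1, 2), Mul(-3, Pow(d, -1))), d), 7) = Mul(Mul(Mul(Rational(-3, 2), Pow(d, -1)), d), 7) = Mul(Rational(-3, 2), 7) = Rational(-21, 2))
Pow(Add(95249, Function('K')(125)), -1) = Pow(Add(95249, Rational(-21, 2)), -1) = Pow(Rational(190477, 2), -1) = Rational(2, 190477)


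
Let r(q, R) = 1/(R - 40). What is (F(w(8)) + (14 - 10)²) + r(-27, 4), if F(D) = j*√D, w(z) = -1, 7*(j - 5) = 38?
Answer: 575/36 + 73*I/7 ≈ 15.972 + 10.429*I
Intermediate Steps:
j = 73/7 (j = 5 + (⅐)*38 = 5 + 38/7 = 73/7 ≈ 10.429)
r(q, R) = 1/(-40 + R)
F(D) = 73*√D/7
(F(w(8)) + (14 - 10)²) + r(-27, 4) = (73*√(-1)/7 + (14 - 10)²) + 1/(-40 + 4) = (73*I/7 + 4²) + 1/(-36) = (73*I/7 + 16) - 1/36 = (16 + 73*I/7) - 1/36 = 575/36 + 73*I/7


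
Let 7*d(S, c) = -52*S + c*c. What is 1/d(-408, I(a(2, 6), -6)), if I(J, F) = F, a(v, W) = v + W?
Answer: 1/3036 ≈ 0.00032938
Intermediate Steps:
a(v, W) = W + v
d(S, c) = -52*S/7 + c**2/7 (d(S, c) = (-52*S + c*c)/7 = (-52*S + c**2)/7 = (c**2 - 52*S)/7 = -52*S/7 + c**2/7)
1/d(-408, I(a(2, 6), -6)) = 1/(-52/7*(-408) + (1/7)*(-6)**2) = 1/(21216/7 + (1/7)*36) = 1/(21216/7 + 36/7) = 1/3036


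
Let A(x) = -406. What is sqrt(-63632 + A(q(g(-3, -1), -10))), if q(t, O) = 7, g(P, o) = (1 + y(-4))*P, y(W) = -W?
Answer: I*sqrt(64038) ≈ 253.06*I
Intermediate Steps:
g(P, o) = 5*P (g(P, o) = (1 - 1*(-4))*P = (1 + 4)*P = 5*P)
sqrt(-63632 + A(q(g(-3, -1), -10))) = sqrt(-63632 - 406) = sqrt(-64038) = I*sqrt(64038)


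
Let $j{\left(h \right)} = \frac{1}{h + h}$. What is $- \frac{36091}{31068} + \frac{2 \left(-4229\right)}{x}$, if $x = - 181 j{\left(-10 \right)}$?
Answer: $- \frac{5261995351}{5623308} \approx -935.75$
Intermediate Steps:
$j{\left(h \right)} = \frac{1}{2 h}$
$x = \frac{181}{20}$ ($x = - 181 \frac{1}{2 \left(-10\right)} = - 181 \cdot \frac{1}{2} \left(- \frac{1}{10}\right) = \left(-181\right) \left(- \frac{1}{20}\right) = \frac{181}{20} \approx 9.05$)
$- \frac{36091}{31068} + \frac{2 \left(-4229\right)}{x} = - \frac{36091}{31068} + \frac{2 \left(-4229\right)}{\frac{181}{20}} = \left(-36091\right) \frac{1}{31068} - \frac{169160}{181} = - \frac{36091}{31068} - \frac{169160}{181} = - \frac{5261995351}{5623308}$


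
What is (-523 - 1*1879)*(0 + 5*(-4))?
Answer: 48040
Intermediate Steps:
(-523 - 1*1879)*(0 + 5*(-4)) = (-523 - 1879)*(0 - 20) = -2402*(-20) = 48040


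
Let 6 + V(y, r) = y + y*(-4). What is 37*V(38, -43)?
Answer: -4440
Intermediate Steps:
V(y, r) = -6 - 3*y (V(y, r) = -6 + (y + y*(-4)) = -6 + (y - 4*y) = -6 - 3*y)
37*V(38, -43) = 37*(-6 - 3*38) = 37*(-6 - 114) = 37*(-120) = -4440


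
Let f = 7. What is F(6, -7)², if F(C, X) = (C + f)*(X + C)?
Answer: 169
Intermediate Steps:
F(C, X) = (7 + C)*(C + X) (F(C, X) = (C + 7)*(X + C) = (7 + C)*(C + X))
F(6, -7)² = (6² + 7*6 + 7*(-7) + 6*(-7))² = (36 + 42 - 49 - 42)² = (-13)² = 169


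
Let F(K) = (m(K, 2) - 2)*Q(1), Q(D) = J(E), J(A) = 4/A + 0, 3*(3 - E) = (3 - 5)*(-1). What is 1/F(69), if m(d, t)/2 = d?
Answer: 7/1632 ≈ 0.0042892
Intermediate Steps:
m(d, t) = 2*d
E = 7/3 (E = 3 - (3 - 5)*(-1)/3 = 3 - (-2)*(-1)/3 = 3 - 1/3*2 = 3 - 2/3 = 7/3 ≈ 2.3333)
J(A) = 4/A
Q(D) = 12/7 (Q(D) = 4/(7/3) = 4*(3/7) = 12/7)
F(K) = -24/7 + 24*K/7 (F(K) = (2*K - 2)*(12/7) = (-2 + 2*K)*(12/7) = -24/7 + 24*K/7)
1/F(69) = 1/(-24/7 + (24/7)*69) = 1/(-24/7 + 1656/7) = 1/(1632/7) = 7/1632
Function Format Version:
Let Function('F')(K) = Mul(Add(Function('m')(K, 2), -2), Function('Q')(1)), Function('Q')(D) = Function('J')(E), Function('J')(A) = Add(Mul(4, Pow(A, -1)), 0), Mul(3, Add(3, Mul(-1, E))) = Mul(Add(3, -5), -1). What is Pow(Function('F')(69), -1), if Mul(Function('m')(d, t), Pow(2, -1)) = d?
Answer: Rational(7, 1632) ≈ 0.0042892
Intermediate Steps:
Function('m')(d, t) = Mul(2, d)
E = Rational(7, 3) (E = Add(3, Mul(Rational(-1, 3), Mul(Add(3, -5), -1))) = Add(3, Mul(Rational(-1, 3), Mul(-2, -1))) = Add(3, Mul(Rational(-1, 3), 2)) = Add(3, Rational(-2, 3)) = Rational(7, 3) ≈ 2.3333)
Function('J')(A) = Mul(4, Pow(A, -1))
Function('Q')(D) = Rational(12, 7) (Function('Q')(D) = Mul(4, Pow(Rational(7, 3), -1)) = Mul(4, Rational(3, 7)) = Rational(12, 7))
Function('F')(K) = Add(Rational(-24, 7), Mul(Rational(24, 7), K)) (Function('F')(K) = Mul(Add(Mul(2, K), -2), Rational(12, 7)) = Mul(Add(-2, Mul(2, K)), Rational(12, 7)) = Add(Rational(-24, 7), Mul(Rational(24, 7), K)))
Pow(Function('F')(69), -1) = Pow(Add(Rational(-24, 7), Mul(Rational(24, 7), 69)), -1) = Pow(Add(Rational(-24, 7), Rational(1656, 7)), -1) = Pow(Rational(1632, 7), -1) = Rational(7, 1632)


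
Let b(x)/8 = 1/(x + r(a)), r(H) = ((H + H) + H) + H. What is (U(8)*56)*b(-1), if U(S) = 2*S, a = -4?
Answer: -7168/17 ≈ -421.65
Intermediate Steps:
r(H) = 4*H (r(H) = (2*H + H) + H = 3*H + H = 4*H)
b(x) = 8/(-16 + x) (b(x) = 8/(x + 4*(-4)) = 8/(x - 16) = 8/(-16 + x))
(U(8)*56)*b(-1) = ((2*8)*56)*(8/(-16 - 1)) = (16*56)*(8/(-17)) = 896*(8*(-1/17)) = 896*(-8/17) = -7168/17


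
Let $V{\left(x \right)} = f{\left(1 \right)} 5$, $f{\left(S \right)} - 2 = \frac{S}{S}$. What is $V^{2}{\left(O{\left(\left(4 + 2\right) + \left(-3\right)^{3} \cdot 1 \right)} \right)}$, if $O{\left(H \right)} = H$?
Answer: $225$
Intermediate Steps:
$f{\left(S \right)} = 3$ ($f{\left(S \right)} = 2 + \frac{S}{S} = 2 + 1 = 3$)
$V{\left(x \right)} = 15$ ($V{\left(x \right)} = 3 \cdot 5 = 15$)
$V^{2}{\left(O{\left(\left(4 + 2\right) + \left(-3\right)^{3} \cdot 1 \right)} \right)} = 15^{2} = 225$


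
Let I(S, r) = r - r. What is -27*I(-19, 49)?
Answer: 0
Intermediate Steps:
I(S, r) = 0
-27*I(-19, 49) = -27*0 = 0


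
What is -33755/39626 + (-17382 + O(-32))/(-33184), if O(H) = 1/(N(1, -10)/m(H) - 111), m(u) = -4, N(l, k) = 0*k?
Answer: -23939726921/72979679712 ≈ -0.32803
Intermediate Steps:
N(l, k) = 0
O(H) = -1/111 (O(H) = 1/(0/(-4) - 111) = 1/(0*(-1/4) - 111) = 1/(0 - 111) = 1/(-111) = -1/111)
-33755/39626 + (-17382 + O(-32))/(-33184) = -33755/39626 + (-17382 - 1/111)/(-33184) = -33755*1/39626 - 1929403/111*(-1/33184) = -33755/39626 + 1929403/3683424 = -23939726921/72979679712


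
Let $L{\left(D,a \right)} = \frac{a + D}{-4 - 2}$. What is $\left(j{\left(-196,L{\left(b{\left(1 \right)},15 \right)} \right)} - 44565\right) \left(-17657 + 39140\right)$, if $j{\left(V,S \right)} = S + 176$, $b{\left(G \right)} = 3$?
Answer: $-953673336$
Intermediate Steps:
$L{\left(D,a \right)} = - \frac{D}{6} - \frac{a}{6}$ ($L{\left(D,a \right)} = \frac{D + a}{-6} = \left(D + a\right) \left(- \frac{1}{6}\right) = - \frac{D}{6} - \frac{a}{6}$)
$j{\left(V,S \right)} = 176 + S$
$\left(j{\left(-196,L{\left(b{\left(1 \right)},15 \right)} \right)} - 44565\right) \left(-17657 + 39140\right) = \left(\left(176 - 3\right) - 44565\right) \left(-17657 + 39140\right) = \left(\left(176 - 3\right) - 44565\right) 21483 = \left(173 - 44565\right) 21483 = \left(-44392\right) 21483 = -953673336$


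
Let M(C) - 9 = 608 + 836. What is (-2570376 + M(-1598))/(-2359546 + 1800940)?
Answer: 2568923/558606 ≈ 4.5988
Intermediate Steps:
M(C) = 1453 (M(C) = 9 + (608 + 836) = 9 + 1444 = 1453)
(-2570376 + M(-1598))/(-2359546 + 1800940) = (-2570376 + 1453)/(-2359546 + 1800940) = -2568923/(-558606) = -2568923*(-1/558606) = 2568923/558606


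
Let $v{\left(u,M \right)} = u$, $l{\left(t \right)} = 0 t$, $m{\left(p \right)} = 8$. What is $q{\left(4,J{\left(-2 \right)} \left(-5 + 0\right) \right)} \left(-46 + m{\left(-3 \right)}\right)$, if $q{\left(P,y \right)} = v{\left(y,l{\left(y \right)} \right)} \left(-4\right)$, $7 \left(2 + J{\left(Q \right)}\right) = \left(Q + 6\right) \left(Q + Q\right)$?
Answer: $\frac{22800}{7} \approx 3257.1$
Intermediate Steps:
$l{\left(t \right)} = 0$
$J{\left(Q \right)} = -2 + \frac{2 Q \left(6 + Q\right)}{7}$ ($J{\left(Q \right)} = -2 + \frac{\left(Q + 6\right) \left(Q + Q\right)}{7} = -2 + \frac{\left(6 + Q\right) 2 Q}{7} = -2 + \frac{2 Q \left(6 + Q\right)}{7}$)
$q{\left(P,y \right)} = - 4 y$ ($q{\left(P,y \right)} = y \left(-4\right) = - 4 y$)
$q{\left(4,J{\left(-2 \right)} \left(-5 + 0\right) \right)} \left(-46 + m{\left(-3 \right)}\right) = - 4 \left(-2 + \frac{2 \left(-2\right)^{2}}{7} + \frac{12}{7} \left(-2\right)\right) \left(-5 + 0\right) \left(-46 + 8\right) = - 4 \left(-2 + \frac{2}{7} \cdot 4 - \frac{24}{7}\right) \left(-5\right) \left(-38\right) = - 4 \left(-2 + \frac{8}{7} - \frac{24}{7}\right) \left(-5\right) \left(-38\right) = - 4 \left(\left(- \frac{30}{7}\right) \left(-5\right)\right) \left(-38\right) = \left(-4\right) \frac{150}{7} \left(-38\right) = \left(- \frac{600}{7}\right) \left(-38\right) = \frac{22800}{7}$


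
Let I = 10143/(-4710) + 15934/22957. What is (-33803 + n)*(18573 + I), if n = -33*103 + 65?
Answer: -24858191870199021/36042490 ≈ -6.8969e+8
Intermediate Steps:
I = -52601237/36042490 (I = 10143*(-1/4710) + 15934*(1/22957) = -3381/1570 + 15934/22957 = -52601237/36042490 ≈ -1.4594)
n = -3334 (n = -3399 + 65 = -3334)
(-33803 + n)*(18573 + I) = (-33803 - 3334)*(18573 - 52601237/36042490) = -37137*669364565533/36042490 = -24858191870199021/36042490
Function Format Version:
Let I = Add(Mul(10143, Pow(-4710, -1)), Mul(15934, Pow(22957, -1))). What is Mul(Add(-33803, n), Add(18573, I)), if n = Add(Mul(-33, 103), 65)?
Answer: Rational(-24858191870199021, 36042490) ≈ -6.8969e+8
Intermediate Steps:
I = Rational(-52601237, 36042490) (I = Add(Mul(10143, Rational(-1, 4710)), Mul(15934, Rational(1, 22957))) = Add(Rational(-3381, 1570), Rational(15934, 22957)) = Rational(-52601237, 36042490) ≈ -1.4594)
n = -3334 (n = Add(-3399, 65) = -3334)
Mul(Add(-33803, n), Add(18573, I)) = Mul(Add(-33803, -3334), Add(18573, Rational(-52601237, 36042490))) = Mul(-37137, Rational(669364565533, 36042490)) = Rational(-24858191870199021, 36042490)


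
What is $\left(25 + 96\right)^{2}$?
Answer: $14641$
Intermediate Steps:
$\left(25 + 96\right)^{2} = 121^{2} = 14641$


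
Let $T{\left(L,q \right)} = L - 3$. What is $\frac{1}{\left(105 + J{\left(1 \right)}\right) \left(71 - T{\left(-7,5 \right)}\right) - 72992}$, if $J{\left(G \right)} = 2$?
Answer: $- \frac{1}{64325} \approx -1.5546 \cdot 10^{-5}$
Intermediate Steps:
$T{\left(L,q \right)} = -3 + L$
$\frac{1}{\left(105 + J{\left(1 \right)}\right) \left(71 - T{\left(-7,5 \right)}\right) - 72992} = \frac{1}{\left(105 + 2\right) \left(71 - \left(-3 - 7\right)\right) - 72992} = \frac{1}{107 \left(71 - -10\right) - 72992} = \frac{1}{107 \left(71 + 10\right) - 72992} = \frac{1}{107 \cdot 81 - 72992} = \frac{1}{8667 - 72992} = \frac{1}{-64325} = - \frac{1}{64325}$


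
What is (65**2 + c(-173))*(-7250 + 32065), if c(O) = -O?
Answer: 109136370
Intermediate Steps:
(65**2 + c(-173))*(-7250 + 32065) = (65**2 - 1*(-173))*(-7250 + 32065) = (4225 + 173)*24815 = 4398*24815 = 109136370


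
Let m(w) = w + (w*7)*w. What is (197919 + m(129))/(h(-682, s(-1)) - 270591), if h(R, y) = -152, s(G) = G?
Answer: -314535/270743 ≈ -1.1617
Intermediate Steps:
m(w) = w + 7*w² (m(w) = w + (7*w)*w = w + 7*w²)
(197919 + m(129))/(h(-682, s(-1)) - 270591) = (197919 + 129*(1 + 7*129))/(-152 - 270591) = (197919 + 129*(1 + 903))/(-270743) = (197919 + 129*904)*(-1/270743) = (197919 + 116616)*(-1/270743) = 314535*(-1/270743) = -314535/270743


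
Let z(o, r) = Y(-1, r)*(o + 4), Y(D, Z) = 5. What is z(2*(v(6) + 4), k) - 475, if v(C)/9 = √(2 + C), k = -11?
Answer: -415 + 180*√2 ≈ -160.44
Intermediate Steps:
v(C) = 9*√(2 + C)
z(o, r) = 20 + 5*o (z(o, r) = 5*(o + 4) = 5*(4 + o) = 20 + 5*o)
z(2*(v(6) + 4), k) - 475 = (20 + 5*(2*(9*√(2 + 6) + 4))) - 475 = (20 + 5*(2*(9*√8 + 4))) - 475 = (20 + 5*(2*(9*(2*√2) + 4))) - 475 = (20 + 5*(2*(18*√2 + 4))) - 475 = (20 + 5*(2*(4 + 18*√2))) - 475 = (20 + 5*(8 + 36*√2)) - 475 = (20 + (40 + 180*√2)) - 475 = (60 + 180*√2) - 475 = -415 + 180*√2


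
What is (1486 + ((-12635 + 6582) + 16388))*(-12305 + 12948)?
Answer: 7600903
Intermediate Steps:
(1486 + ((-12635 + 6582) + 16388))*(-12305 + 12948) = (1486 + (-6053 + 16388))*643 = (1486 + 10335)*643 = 11821*643 = 7600903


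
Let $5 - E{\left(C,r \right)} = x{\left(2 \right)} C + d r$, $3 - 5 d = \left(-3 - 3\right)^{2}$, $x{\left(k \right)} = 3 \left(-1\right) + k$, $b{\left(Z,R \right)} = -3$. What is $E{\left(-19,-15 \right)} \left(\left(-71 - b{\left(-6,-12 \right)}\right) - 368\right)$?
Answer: $49268$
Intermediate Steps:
$x{\left(k \right)} = -3 + k$
$d = - \frac{33}{5}$ ($d = \frac{3}{5} - \frac{\left(-3 - 3\right)^{2}}{5} = \frac{3}{5} - \frac{\left(-6\right)^{2}}{5} = \frac{3}{5} - \frac{36}{5} = - \frac{33}{5} \approx -6.6$)
$E{\left(C,r \right)} = 5 + C + \frac{33 r}{5}$ ($E{\left(C,r \right)} = 5 - \left(\left(-3 + 2\right) C - \frac{33 r}{5}\right) = 5 - \left(- C - \frac{33 r}{5}\right) = 5 + \left(C + \frac{33 r}{5}\right) = 5 + C + \frac{33 r}{5}$)
$E{\left(-19,-15 \right)} \left(\left(-71 - b{\left(-6,-12 \right)}\right) - 368\right) = \left(5 - 19 + \frac{33}{5} \left(-15\right)\right) \left(\left(-71 - -3\right) - 368\right) = \left(5 - 19 - 99\right) \left(\left(-71 + 3\right) - 368\right) = - 113 \left(-68 - 368\right) = \left(-113\right) \left(-436\right) = 49268$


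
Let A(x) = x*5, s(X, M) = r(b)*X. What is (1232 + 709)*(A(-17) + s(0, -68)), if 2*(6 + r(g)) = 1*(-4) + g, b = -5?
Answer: -164985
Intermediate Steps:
r(g) = -8 + g/2 (r(g) = -6 + (1*(-4) + g)/2 = -6 + (-4 + g)/2 = -6 + (-2 + g/2) = -8 + g/2)
s(X, M) = -21*X/2 (s(X, M) = (-8 + (½)*(-5))*X = (-8 - 5/2)*X = -21*X/2)
A(x) = 5*x
(1232 + 709)*(A(-17) + s(0, -68)) = (1232 + 709)*(5*(-17) - 21/2*0) = 1941*(-85 + 0) = 1941*(-85) = -164985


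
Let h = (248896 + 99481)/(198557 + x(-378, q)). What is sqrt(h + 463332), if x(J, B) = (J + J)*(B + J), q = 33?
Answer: sqrt(97775827699846957)/459377 ≈ 680.69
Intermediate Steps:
x(J, B) = 2*J*(B + J) (x(J, B) = (2*J)*(B + J) = 2*J*(B + J))
h = 348377/459377 (h = (248896 + 99481)/(198557 + 2*(-378)*(33 - 378)) = 348377/(198557 + 2*(-378)*(-345)) = 348377/(198557 + 260820) = 348377/459377 ≈ 0.75837)
sqrt(h + 463332) = sqrt(348377/459377 + 463332) = sqrt(212844412541/459377) = sqrt(97775827699846957)/459377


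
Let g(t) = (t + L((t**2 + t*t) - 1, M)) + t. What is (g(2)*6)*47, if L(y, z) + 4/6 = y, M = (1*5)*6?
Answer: 2914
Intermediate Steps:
M = 30 (M = 5*6 = 30)
L(y, z) = -2/3 + y
g(t) = -5/3 + 2*t + 2*t**2 (g(t) = (t + (-2/3 + ((t**2 + t*t) - 1))) + t = (t + (-2/3 + ((t**2 + t**2) - 1))) + t = (t + (-2/3 + (2*t**2 - 1))) + t = (t + (-2/3 + (-1 + 2*t**2))) + t = (t + (-5/3 + 2*t**2)) + t = (-5/3 + t + 2*t**2) + t = -5/3 + 2*t + 2*t**2)
(g(2)*6)*47 = ((-5/3 + 2*2 + 2*2**2)*6)*47 = ((-5/3 + 4 + 2*4)*6)*47 = ((-5/3 + 4 + 8)*6)*47 = ((31/3)*6)*47 = 62*47 = 2914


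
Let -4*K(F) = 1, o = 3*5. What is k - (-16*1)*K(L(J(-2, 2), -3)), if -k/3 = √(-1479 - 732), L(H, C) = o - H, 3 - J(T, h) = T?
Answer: -4 - 3*I*√2211 ≈ -4.0 - 141.06*I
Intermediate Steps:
J(T, h) = 3 - T
o = 15
L(H, C) = 15 - H
K(F) = -¼ (K(F) = -¼*1 = -¼)
k = -3*I*√2211 (k = -3*√(-1479 - 732) = -3*I*√2211 ≈ -141.06*I)
k - (-16*1)*K(L(J(-2, 2), -3)) = -3*I*√2211 - (-16*1)*(-1)/4 = -3*I*√2211 - (-16)*(-1)/4 = -3*I*√2211 - 1*4 = -3*I*√2211 - 4 = -4 - 3*I*√2211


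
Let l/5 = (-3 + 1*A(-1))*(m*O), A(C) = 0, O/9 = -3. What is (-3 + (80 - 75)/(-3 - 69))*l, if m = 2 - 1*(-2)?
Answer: -9945/2 ≈ -4972.5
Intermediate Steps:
O = -27 (O = 9*(-3) = -27)
m = 4 (m = 2 + 2 = 4)
l = 1620 (l = 5*((-3 + 1*0)*(4*(-27))) = 5*((-3 + 0)*(-108)) = 5*(-3*(-108)) = 5*324 = 1620)
(-3 + (80 - 75)/(-3 - 69))*l = (-3 + (80 - 75)/(-3 - 69))*1620 = (-3 + 5/(-72))*1620 = (-3 + 5*(-1/72))*1620 = (-3 - 5/72)*1620 = -221/72*1620 = -9945/2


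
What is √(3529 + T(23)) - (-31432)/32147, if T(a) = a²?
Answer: 31432/32147 + √4058 ≈ 64.680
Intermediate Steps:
√(3529 + T(23)) - (-31432)/32147 = √(3529 + 23²) - (-31432)/32147 = √(3529 + 529) - (-31432)/32147 = √4058 - 1*(-31432/32147) = √4058 + 31432/32147 = 31432/32147 + √4058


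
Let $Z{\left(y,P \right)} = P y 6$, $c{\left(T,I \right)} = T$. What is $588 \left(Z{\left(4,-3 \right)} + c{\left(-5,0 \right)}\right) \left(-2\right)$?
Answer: $90552$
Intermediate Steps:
$Z{\left(y,P \right)} = 6 P y$
$588 \left(Z{\left(4,-3 \right)} + c{\left(-5,0 \right)}\right) \left(-2\right) = 588 \left(6 \left(-3\right) 4 - 5\right) \left(-2\right) = 588 \left(-72 - 5\right) \left(-2\right) = 588 \left(\left(-77\right) \left(-2\right)\right) = 588 \cdot 154 = 90552$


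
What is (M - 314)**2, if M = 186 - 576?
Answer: 495616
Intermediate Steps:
M = -390
(M - 314)**2 = (-390 - 314)**2 = (-704)**2 = 495616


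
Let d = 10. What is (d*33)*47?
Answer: 15510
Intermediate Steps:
(d*33)*47 = (10*33)*47 = 330*47 = 15510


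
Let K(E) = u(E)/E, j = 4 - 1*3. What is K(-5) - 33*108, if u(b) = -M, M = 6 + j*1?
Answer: -17813/5 ≈ -3562.6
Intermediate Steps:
j = 1 (j = 4 - 3 = 1)
M = 7 (M = 6 + 1*1 = 6 + 1 = 7)
u(b) = -7 (u(b) = -1*7 = -7)
K(E) = -7/E
K(-5) - 33*108 = -7/(-5) - 33*108 = -7*(-1/5) - 3564 = 7/5 - 3564 = -17813/5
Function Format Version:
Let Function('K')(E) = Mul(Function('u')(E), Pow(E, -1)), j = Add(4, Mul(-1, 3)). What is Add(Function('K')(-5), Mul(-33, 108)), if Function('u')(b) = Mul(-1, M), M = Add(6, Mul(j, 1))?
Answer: Rational(-17813, 5) ≈ -3562.6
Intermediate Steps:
j = 1 (j = Add(4, -3) = 1)
M = 7 (M = Add(6, Mul(1, 1)) = Add(6, 1) = 7)
Function('u')(b) = -7 (Function('u')(b) = Mul(-1, 7) = -7)
Function('K')(E) = Mul(-7, Pow(E, -1))
Add(Function('K')(-5), Mul(-33, 108)) = Add(Mul(-7, Pow(-5, -1)), Mul(-33, 108)) = Add(Mul(-7, Rational(-1, 5)), -3564) = Add(Rational(7, 5), -3564) = Rational(-17813, 5)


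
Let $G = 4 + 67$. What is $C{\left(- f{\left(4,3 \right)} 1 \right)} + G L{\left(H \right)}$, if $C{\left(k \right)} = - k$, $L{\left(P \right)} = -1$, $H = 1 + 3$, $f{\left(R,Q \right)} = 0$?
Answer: $-71$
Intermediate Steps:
$H = 4$
$G = 71$
$C{\left(- f{\left(4,3 \right)} 1 \right)} + G L{\left(H \right)} = - \left(-1\right) 0 \cdot 1 + 71 \left(-1\right) = - 0 \cdot 1 - 71 = \left(-1\right) 0 - 71 = 0 - 71 = -71$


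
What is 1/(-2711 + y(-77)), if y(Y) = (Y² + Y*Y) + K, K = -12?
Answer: 1/9135 ≈ 0.00010947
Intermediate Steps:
y(Y) = -12 + 2*Y² (y(Y) = (Y² + Y*Y) - 12 = (Y² + Y²) - 12 = 2*Y² - 12 = -12 + 2*Y²)
1/(-2711 + y(-77)) = 1/(-2711 + (-12 + 2*(-77)²)) = 1/(-2711 + (-12 + 2*5929)) = 1/(-2711 + (-12 + 11858)) = 1/(-2711 + 11846) = 1/9135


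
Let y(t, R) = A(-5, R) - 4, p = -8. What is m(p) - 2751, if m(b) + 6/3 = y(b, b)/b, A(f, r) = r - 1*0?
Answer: -5503/2 ≈ -2751.5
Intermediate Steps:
A(f, r) = r (A(f, r) = r + 0 = r)
y(t, R) = -4 + R (y(t, R) = R - 4 = -4 + R)
m(b) = -2 + (-4 + b)/b
m(p) - 2751 = (-4 - 1*(-8))/(-8) - 2751 = -(-4 + 8)/8 - 2751 = -1/8*4 - 2751 = -1/2 - 2751 = -5503/2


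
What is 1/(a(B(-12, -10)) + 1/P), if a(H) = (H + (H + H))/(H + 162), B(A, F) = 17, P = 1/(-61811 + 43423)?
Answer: -179/3291401 ≈ -5.4384e-5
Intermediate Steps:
P = -1/18388 (P = 1/(-18388) = -1/18388 ≈ -5.4383e-5)
a(H) = 3*H/(162 + H) (a(H) = (H + 2*H)/(162 + H) = (3*H)/(162 + H) = 3*H/(162 + H))
1/(a(B(-12, -10)) + 1/P) = 1/(3*17/(162 + 17) + 1/(-1/18388)) = 1/(3*17/179 - 18388) = 1/(3*17*(1/179) - 18388) = 1/(51/179 - 18388) = 1/(-3291401/179) = -179/3291401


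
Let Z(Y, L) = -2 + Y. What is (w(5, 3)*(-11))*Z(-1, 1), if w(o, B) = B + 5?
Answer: 264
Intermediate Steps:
w(o, B) = 5 + B
(w(5, 3)*(-11))*Z(-1, 1) = ((5 + 3)*(-11))*(-2 - 1) = (8*(-11))*(-3) = -88*(-3) = 264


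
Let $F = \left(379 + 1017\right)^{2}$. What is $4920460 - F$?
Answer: $2971644$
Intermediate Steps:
$F = 1948816$ ($F = 1396^{2} = 1948816$)
$4920460 - F = 4920460 - 1948816 = 2971644$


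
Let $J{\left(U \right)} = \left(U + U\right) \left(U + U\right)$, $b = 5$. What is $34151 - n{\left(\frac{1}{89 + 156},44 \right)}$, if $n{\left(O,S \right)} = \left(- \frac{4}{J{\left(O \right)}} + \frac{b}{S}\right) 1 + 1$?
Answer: $\frac{4143695}{44} \approx 94175.0$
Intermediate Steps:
$J{\left(U \right)} = 4 U^{2}$ ($J{\left(U \right)} = 2 U 2 U = 4 U^{2}$)
$n{\left(O,S \right)} = 1 - \frac{1}{O^{2}} + \frac{5}{S}$ ($n{\left(O,S \right)} = \left(- \frac{4}{4 O^{2}} + \frac{5}{S}\right) 1 + 1 = \left(- 4 \frac{1}{4 O^{2}} + \frac{5}{S}\right) 1 + 1 = \left(- \frac{1}{O^{2}} + \frac{5}{S}\right) 1 + 1 = \left(- \frac{1}{O^{2}} + \frac{5}{S}\right) + 1 = 1 - \frac{1}{O^{2}} + \frac{5}{S}$)
$34151 - n{\left(\frac{1}{89 + 156},44 \right)} = 34151 - \left(1 - \frac{1}{\frac{1}{\left(89 + 156\right)^{2}}} + \frac{5}{44}\right) = 34151 - \left(1 - \frac{1}{\frac{1}{60025}} + 5 \cdot \frac{1}{44}\right) = 34151 - \left(1 - \frac{1}{(\frac{1}{245})^{2}} + \frac{5}{44}\right) = 34151 - \left(1 - 60025 + \frac{5}{44}\right) = 34151 - - \frac{2641051}{44} = 34151 + \frac{2641051}{44} = \frac{4143695}{44}$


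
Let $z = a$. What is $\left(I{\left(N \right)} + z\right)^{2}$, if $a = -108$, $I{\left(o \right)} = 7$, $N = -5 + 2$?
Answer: $10201$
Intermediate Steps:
$N = -3$
$z = -108$
$\left(I{\left(N \right)} + z\right)^{2} = \left(7 - 108\right)^{2} = \left(-101\right)^{2} = 10201$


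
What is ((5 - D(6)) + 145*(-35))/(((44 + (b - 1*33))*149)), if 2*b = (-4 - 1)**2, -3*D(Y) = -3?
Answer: -10142/7003 ≈ -1.4482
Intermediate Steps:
D(Y) = 1 (D(Y) = -1/3*(-3) = 1)
b = 25/2 (b = (-4 - 1)**2/2 = (1/2)*(-5)**2 = (1/2)*25 = 25/2 ≈ 12.500)
((5 - D(6)) + 145*(-35))/(((44 + (b - 1*33))*149)) = ((5 - 1*1) + 145*(-35))/(((44 + (25/2 - 1*33))*149)) = ((5 - 1) - 5075)/(((44 + (25/2 - 33))*149)) = (4 - 5075)/(((44 - 41/2)*149)) = -5071/((47/2)*149) = -5071/7003/2 = -5071*2/7003 = -10142/7003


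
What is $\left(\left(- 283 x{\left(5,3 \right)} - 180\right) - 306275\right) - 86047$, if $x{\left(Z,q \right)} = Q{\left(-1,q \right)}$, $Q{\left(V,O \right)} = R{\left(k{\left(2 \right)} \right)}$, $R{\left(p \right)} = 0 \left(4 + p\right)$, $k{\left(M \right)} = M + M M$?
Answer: $-392502$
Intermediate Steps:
$k{\left(M \right)} = M + M^{2}$
$R{\left(p \right)} = 0$
$Q{\left(V,O \right)} = 0$
$x{\left(Z,q \right)} = 0$
$\left(\left(- 283 x{\left(5,3 \right)} - 180\right) - 306275\right) - 86047 = \left(\left(\left(-283\right) 0 - 180\right) - 306275\right) - 86047 = \left(\left(0 - 180\right) - 306275\right) - 86047 = \left(-180 - 306275\right) - 86047 = -306455 - 86047 = -392502$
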